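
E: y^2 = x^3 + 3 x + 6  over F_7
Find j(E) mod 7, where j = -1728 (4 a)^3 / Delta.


Delta = -16(4 a^3 + 27 b^2) mod 7 = 3
-1728 * (4 a)^3 = -1728 * (4*3)^3 mod 7 = 6
j = 6 * 3^(-1) mod 7 = 2

j = 2 (mod 7)


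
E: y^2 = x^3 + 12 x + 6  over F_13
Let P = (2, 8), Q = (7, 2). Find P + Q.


P != Q, so use the chord formula.
s = (y2 - y1) / (x2 - x1) = (7) / (5) mod 13 = 4
x3 = s^2 - x1 - x2 mod 13 = 4^2 - 2 - 7 = 7
y3 = s (x1 - x3) - y1 mod 13 = 4 * (2 - 7) - 8 = 11

P + Q = (7, 11)


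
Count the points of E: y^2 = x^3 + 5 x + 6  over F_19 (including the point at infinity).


For each x in F_19, count y with y^2 = x^3 + 5 x + 6 mod 19:
  x = 0: RHS = 6, y in [5, 14]  -> 2 point(s)
  x = 2: RHS = 5, y in [9, 10]  -> 2 point(s)
  x = 5: RHS = 4, y in [2, 17]  -> 2 point(s)
  x = 6: RHS = 5, y in [9, 10]  -> 2 point(s)
  x = 7: RHS = 4, y in [2, 17]  -> 2 point(s)
  x = 8: RHS = 7, y in [8, 11]  -> 2 point(s)
  x = 9: RHS = 1, y in [1, 18]  -> 2 point(s)
  x = 10: RHS = 11, y in [7, 12]  -> 2 point(s)
  x = 11: RHS = 5, y in [9, 10]  -> 2 point(s)
  x = 13: RHS = 7, y in [8, 11]  -> 2 point(s)
  x = 15: RHS = 17, y in [6, 13]  -> 2 point(s)
  x = 17: RHS = 7, y in [8, 11]  -> 2 point(s)
  x = 18: RHS = 0, y in [0]  -> 1 point(s)
Affine points: 25. Add the point at infinity: total = 26.

#E(F_19) = 26


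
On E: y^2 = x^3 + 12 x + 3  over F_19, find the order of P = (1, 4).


Compute successive multiples of P until we hit O:
  1P = (1, 4)
  2P = (3, 16)
  3P = (13, 0)
  4P = (3, 3)
  5P = (1, 15)
  6P = O

ord(P) = 6


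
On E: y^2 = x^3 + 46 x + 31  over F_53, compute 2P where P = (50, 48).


Doubling: s = (3 x1^2 + a) / (2 y1)
s = (3*50^2 + 46) / (2*48) mod 53 = 51
x3 = s^2 - 2 x1 mod 53 = 51^2 - 2*50 = 10
y3 = s (x1 - x3) - y1 mod 53 = 51 * (50 - 10) - 48 = 31

2P = (10, 31)


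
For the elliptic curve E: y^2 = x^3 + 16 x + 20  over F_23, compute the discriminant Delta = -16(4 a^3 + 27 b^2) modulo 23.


4 a^3 + 27 b^2 = 4*16^3 + 27*20^2 = 16384 + 10800 = 27184
Delta = -16 * (27184) = -434944
Delta mod 23 = 9

Delta = 9 (mod 23)


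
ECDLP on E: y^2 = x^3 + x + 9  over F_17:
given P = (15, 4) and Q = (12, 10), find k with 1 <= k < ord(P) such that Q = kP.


Enumerate multiples of P until we hit Q = (12, 10):
  1P = (15, 4)
  2P = (0, 14)
  3P = (10, 4)
  4P = (9, 13)
  5P = (8, 11)
  6P = (12, 10)
Match found at i = 6.

k = 6


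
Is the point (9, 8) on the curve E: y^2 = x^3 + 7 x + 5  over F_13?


Check whether y^2 = x^3 + 7 x + 5 (mod 13) for (x, y) = (9, 8).
LHS: y^2 = 8^2 mod 13 = 12
RHS: x^3 + 7 x + 5 = 9^3 + 7*9 + 5 mod 13 = 4
LHS != RHS

No, not on the curve


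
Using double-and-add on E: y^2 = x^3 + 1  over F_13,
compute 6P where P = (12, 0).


k = 6 = 110_2 (binary, LSB first: 011)
Double-and-add from P = (12, 0):
  bit 0 = 0: acc unchanged = O
  bit 1 = 1: acc = O + O = O
  bit 2 = 1: acc = O + O = O

6P = O


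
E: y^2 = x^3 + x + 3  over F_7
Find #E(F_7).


For each x in F_7, count y with y^2 = x^3 + 1 x + 3 mod 7:
  x = 4: RHS = 1, y in [1, 6]  -> 2 point(s)
  x = 5: RHS = 0, y in [0]  -> 1 point(s)
  x = 6: RHS = 1, y in [1, 6]  -> 2 point(s)
Affine points: 5. Add the point at infinity: total = 6.

#E(F_7) = 6


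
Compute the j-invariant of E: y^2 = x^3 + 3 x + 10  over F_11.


Delta = -16(4 a^3 + 27 b^2) mod 11 = 7
-1728 * (4 a)^3 = -1728 * (4*3)^3 mod 11 = 10
j = 10 * 7^(-1) mod 11 = 3

j = 3 (mod 11)


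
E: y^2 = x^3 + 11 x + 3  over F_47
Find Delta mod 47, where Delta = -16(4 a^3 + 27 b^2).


4 a^3 + 27 b^2 = 4*11^3 + 27*3^2 = 5324 + 243 = 5567
Delta = -16 * (5567) = -89072
Delta mod 47 = 40

Delta = 40 (mod 47)


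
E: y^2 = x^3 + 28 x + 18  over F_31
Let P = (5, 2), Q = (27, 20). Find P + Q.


P != Q, so use the chord formula.
s = (y2 - y1) / (x2 - x1) = (18) / (22) mod 31 = 29
x3 = s^2 - x1 - x2 mod 31 = 29^2 - 5 - 27 = 3
y3 = s (x1 - x3) - y1 mod 31 = 29 * (5 - 3) - 2 = 25

P + Q = (3, 25)


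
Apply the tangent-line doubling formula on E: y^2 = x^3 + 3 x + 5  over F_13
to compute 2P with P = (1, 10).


Doubling: s = (3 x1^2 + a) / (2 y1)
s = (3*1^2 + 3) / (2*10) mod 13 = 12
x3 = s^2 - 2 x1 mod 13 = 12^2 - 2*1 = 12
y3 = s (x1 - x3) - y1 mod 13 = 12 * (1 - 12) - 10 = 1

2P = (12, 1)


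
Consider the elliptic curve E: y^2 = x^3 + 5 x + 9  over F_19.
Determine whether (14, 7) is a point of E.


Check whether y^2 = x^3 + 5 x + 9 (mod 19) for (x, y) = (14, 7).
LHS: y^2 = 7^2 mod 19 = 11
RHS: x^3 + 5 x + 9 = 14^3 + 5*14 + 9 mod 19 = 11
LHS = RHS

Yes, on the curve


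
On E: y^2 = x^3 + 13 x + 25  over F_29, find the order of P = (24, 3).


Compute successive multiples of P until we hit O:
  1P = (24, 3)
  2P = (6, 0)
  3P = (24, 26)
  4P = O

ord(P) = 4


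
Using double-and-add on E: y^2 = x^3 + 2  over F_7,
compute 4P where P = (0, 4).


k = 4 = 100_2 (binary, LSB first: 001)
Double-and-add from P = (0, 4):
  bit 0 = 0: acc unchanged = O
  bit 1 = 0: acc unchanged = O
  bit 2 = 1: acc = O + (0, 4) = (0, 4)

4P = (0, 4)


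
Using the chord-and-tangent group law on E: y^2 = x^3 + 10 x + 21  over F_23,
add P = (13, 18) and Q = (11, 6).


P != Q, so use the chord formula.
s = (y2 - y1) / (x2 - x1) = (11) / (21) mod 23 = 6
x3 = s^2 - x1 - x2 mod 23 = 6^2 - 13 - 11 = 12
y3 = s (x1 - x3) - y1 mod 23 = 6 * (13 - 12) - 18 = 11

P + Q = (12, 11)


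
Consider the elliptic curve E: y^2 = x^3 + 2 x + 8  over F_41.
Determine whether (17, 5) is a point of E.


Check whether y^2 = x^3 + 2 x + 8 (mod 41) for (x, y) = (17, 5).
LHS: y^2 = 5^2 mod 41 = 25
RHS: x^3 + 2 x + 8 = 17^3 + 2*17 + 8 mod 41 = 35
LHS != RHS

No, not on the curve


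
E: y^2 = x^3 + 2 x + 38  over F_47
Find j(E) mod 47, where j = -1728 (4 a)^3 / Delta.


Delta = -16(4 a^3 + 27 b^2) mod 47 = 28
-1728 * (4 a)^3 = -1728 * (4*2)^3 mod 47 = 39
j = 39 * 28^(-1) mod 47 = 40

j = 40 (mod 47)


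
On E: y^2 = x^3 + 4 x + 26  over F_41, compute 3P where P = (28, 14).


k = 3 = 11_2 (binary, LSB first: 11)
Double-and-add from P = (28, 14):
  bit 0 = 1: acc = O + (28, 14) = (28, 14)
  bit 1 = 1: acc = (28, 14) + (8, 23) = (1, 21)

3P = (1, 21)


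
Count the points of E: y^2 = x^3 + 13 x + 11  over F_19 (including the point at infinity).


For each x in F_19, count y with y^2 = x^3 + 13 x + 11 mod 19:
  x = 0: RHS = 11, y in [7, 12]  -> 2 point(s)
  x = 1: RHS = 6, y in [5, 14]  -> 2 point(s)
  x = 2: RHS = 7, y in [8, 11]  -> 2 point(s)
  x = 3: RHS = 1, y in [1, 18]  -> 2 point(s)
  x = 5: RHS = 11, y in [7, 12]  -> 2 point(s)
  x = 6: RHS = 1, y in [1, 18]  -> 2 point(s)
  x = 8: RHS = 0, y in [0]  -> 1 point(s)
  x = 10: RHS = 1, y in [1, 18]  -> 2 point(s)
  x = 14: RHS = 11, y in [7, 12]  -> 2 point(s)
  x = 15: RHS = 9, y in [3, 16]  -> 2 point(s)
  x = 18: RHS = 16, y in [4, 15]  -> 2 point(s)
Affine points: 21. Add the point at infinity: total = 22.

#E(F_19) = 22


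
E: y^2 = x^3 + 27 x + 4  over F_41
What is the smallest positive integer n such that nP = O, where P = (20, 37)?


Compute successive multiples of P until we hit O:
  1P = (20, 37)
  2P = (21, 19)
  3P = (37, 23)
  4P = (0, 2)
  5P = (1, 27)
  6P = (28, 30)
  7P = (29, 17)
  8P = (2, 5)
  ... (continuing to 50P)
  50P = O

ord(P) = 50


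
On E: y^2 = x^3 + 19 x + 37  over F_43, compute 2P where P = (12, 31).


Doubling: s = (3 x1^2 + a) / (2 y1)
s = (3*12^2 + 19) / (2*31) mod 43 = 26
x3 = s^2 - 2 x1 mod 43 = 26^2 - 2*12 = 7
y3 = s (x1 - x3) - y1 mod 43 = 26 * (12 - 7) - 31 = 13

2P = (7, 13)


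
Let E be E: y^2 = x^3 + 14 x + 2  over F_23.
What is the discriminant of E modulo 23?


4 a^3 + 27 b^2 = 4*14^3 + 27*2^2 = 10976 + 108 = 11084
Delta = -16 * (11084) = -177344
Delta mod 23 = 9

Delta = 9 (mod 23)


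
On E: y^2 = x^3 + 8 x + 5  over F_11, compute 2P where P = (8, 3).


Doubling: s = (3 x1^2 + a) / (2 y1)
s = (3*8^2 + 8) / (2*3) mod 11 = 4
x3 = s^2 - 2 x1 mod 11 = 4^2 - 2*8 = 0
y3 = s (x1 - x3) - y1 mod 11 = 4 * (8 - 0) - 3 = 7

2P = (0, 7)


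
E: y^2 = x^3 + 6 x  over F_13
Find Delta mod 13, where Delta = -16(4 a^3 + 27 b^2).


4 a^3 + 27 b^2 = 4*6^3 + 27*0^2 = 864 + 0 = 864
Delta = -16 * (864) = -13824
Delta mod 13 = 8

Delta = 8 (mod 13)


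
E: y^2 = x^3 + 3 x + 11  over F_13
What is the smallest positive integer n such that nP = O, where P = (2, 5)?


Compute successive multiples of P until we hit O:
  1P = (2, 5)
  2P = (8, 12)
  3P = (4, 10)
  4P = (10, 1)
  5P = (11, 6)
  6P = (9, 0)
  7P = (11, 7)
  8P = (10, 12)
  ... (continuing to 12P)
  12P = O

ord(P) = 12


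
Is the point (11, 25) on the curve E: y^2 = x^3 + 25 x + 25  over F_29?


Check whether y^2 = x^3 + 25 x + 25 (mod 29) for (x, y) = (11, 25).
LHS: y^2 = 25^2 mod 29 = 16
RHS: x^3 + 25 x + 25 = 11^3 + 25*11 + 25 mod 29 = 7
LHS != RHS

No, not on the curve


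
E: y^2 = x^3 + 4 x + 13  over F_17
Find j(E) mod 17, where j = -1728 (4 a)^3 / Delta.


Delta = -16(4 a^3 + 27 b^2) mod 17 = 8
-1728 * (4 a)^3 = -1728 * (4*4)^3 mod 17 = 11
j = 11 * 8^(-1) mod 17 = 12

j = 12 (mod 17)


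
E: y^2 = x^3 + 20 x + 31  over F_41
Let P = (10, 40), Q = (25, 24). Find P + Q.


P != Q, so use the chord formula.
s = (y2 - y1) / (x2 - x1) = (25) / (15) mod 41 = 29
x3 = s^2 - x1 - x2 mod 41 = 29^2 - 10 - 25 = 27
y3 = s (x1 - x3) - y1 mod 41 = 29 * (10 - 27) - 40 = 0

P + Q = (27, 0)


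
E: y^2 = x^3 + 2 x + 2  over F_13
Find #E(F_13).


For each x in F_13, count y with y^2 = x^3 + 2 x + 2 mod 13:
  x = 2: RHS = 1, y in [1, 12]  -> 2 point(s)
  x = 3: RHS = 9, y in [3, 10]  -> 2 point(s)
  x = 4: RHS = 9, y in [3, 10]  -> 2 point(s)
  x = 6: RHS = 9, y in [3, 10]  -> 2 point(s)
  x = 8: RHS = 10, y in [6, 7]  -> 2 point(s)
  x = 11: RHS = 3, y in [4, 9]  -> 2 point(s)
  x = 12: RHS = 12, y in [5, 8]  -> 2 point(s)
Affine points: 14. Add the point at infinity: total = 15.

#E(F_13) = 15


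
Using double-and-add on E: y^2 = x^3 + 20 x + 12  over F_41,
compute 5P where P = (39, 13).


k = 5 = 101_2 (binary, LSB first: 101)
Double-and-add from P = (39, 13):
  bit 0 = 1: acc = O + (39, 13) = (39, 13)
  bit 1 = 0: acc unchanged = (39, 13)
  bit 2 = 1: acc = (39, 13) + (37, 14) = (37, 27)

5P = (37, 27)


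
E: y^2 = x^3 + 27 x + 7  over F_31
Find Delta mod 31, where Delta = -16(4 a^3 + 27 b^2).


4 a^3 + 27 b^2 = 4*27^3 + 27*7^2 = 78732 + 1323 = 80055
Delta = -16 * (80055) = -1280880
Delta mod 31 = 9

Delta = 9 (mod 31)


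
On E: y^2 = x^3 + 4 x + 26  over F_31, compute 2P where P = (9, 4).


Doubling: s = (3 x1^2 + a) / (2 y1)
s = (3*9^2 + 4) / (2*4) mod 31 = 27
x3 = s^2 - 2 x1 mod 31 = 27^2 - 2*9 = 29
y3 = s (x1 - x3) - y1 mod 31 = 27 * (9 - 29) - 4 = 14

2P = (29, 14)


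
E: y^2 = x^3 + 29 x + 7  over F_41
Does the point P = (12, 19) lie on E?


Check whether y^2 = x^3 + 29 x + 7 (mod 41) for (x, y) = (12, 19).
LHS: y^2 = 19^2 mod 41 = 33
RHS: x^3 + 29 x + 7 = 12^3 + 29*12 + 7 mod 41 = 33
LHS = RHS

Yes, on the curve


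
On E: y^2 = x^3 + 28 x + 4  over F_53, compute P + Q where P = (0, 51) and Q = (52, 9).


P != Q, so use the chord formula.
s = (y2 - y1) / (x2 - x1) = (11) / (52) mod 53 = 42
x3 = s^2 - x1 - x2 mod 53 = 42^2 - 0 - 52 = 16
y3 = s (x1 - x3) - y1 mod 53 = 42 * (0 - 16) - 51 = 19

P + Q = (16, 19)


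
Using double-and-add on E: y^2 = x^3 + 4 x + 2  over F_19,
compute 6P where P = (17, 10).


k = 6 = 110_2 (binary, LSB first: 011)
Double-and-add from P = (17, 10):
  bit 0 = 0: acc unchanged = O
  bit 1 = 1: acc = O + (13, 16) = (13, 16)
  bit 2 = 1: acc = (13, 16) + (10, 4) = (12, 7)

6P = (12, 7)


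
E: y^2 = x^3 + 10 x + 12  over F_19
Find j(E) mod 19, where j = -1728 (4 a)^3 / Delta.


Delta = -16(4 a^3 + 27 b^2) mod 19 = 9
-1728 * (4 a)^3 = -1728 * (4*10)^3 mod 19 = 8
j = 8 * 9^(-1) mod 19 = 3

j = 3 (mod 19)


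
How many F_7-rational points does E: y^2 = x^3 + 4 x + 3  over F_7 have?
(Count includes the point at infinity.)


For each x in F_7, count y with y^2 = x^3 + 4 x + 3 mod 7:
  x = 1: RHS = 1, y in [1, 6]  -> 2 point(s)
  x = 3: RHS = 0, y in [0]  -> 1 point(s)
  x = 5: RHS = 1, y in [1, 6]  -> 2 point(s)
Affine points: 5. Add the point at infinity: total = 6.

#E(F_7) = 6


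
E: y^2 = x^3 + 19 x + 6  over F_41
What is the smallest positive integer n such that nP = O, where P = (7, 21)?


Compute successive multiples of P until we hit O:
  1P = (7, 21)
  2P = (31, 13)
  3P = (35, 2)
  4P = (22, 17)
  5P = (21, 21)
  6P = (13, 20)
  7P = (29, 10)
  8P = (36, 14)
  ... (continuing to 45P)
  45P = O

ord(P) = 45


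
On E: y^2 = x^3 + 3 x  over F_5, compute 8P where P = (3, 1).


k = 8 = 1000_2 (binary, LSB first: 0001)
Double-and-add from P = (3, 1):
  bit 0 = 0: acc unchanged = O
  bit 1 = 0: acc unchanged = O
  bit 2 = 0: acc unchanged = O
  bit 3 = 1: acc = O + (4, 1) = (4, 1)

8P = (4, 1)


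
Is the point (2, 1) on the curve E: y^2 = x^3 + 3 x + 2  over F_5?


Check whether y^2 = x^3 + 3 x + 2 (mod 5) for (x, y) = (2, 1).
LHS: y^2 = 1^2 mod 5 = 1
RHS: x^3 + 3 x + 2 = 2^3 + 3*2 + 2 mod 5 = 1
LHS = RHS

Yes, on the curve


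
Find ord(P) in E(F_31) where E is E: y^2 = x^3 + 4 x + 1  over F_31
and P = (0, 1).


Compute successive multiples of P until we hit O:
  1P = (0, 1)
  2P = (4, 22)
  3P = (10, 24)
  4P = (8, 24)
  5P = (24, 23)
  6P = (27, 13)
  7P = (13, 7)
  8P = (25, 28)
  ... (continuing to 26P)
  26P = O

ord(P) = 26


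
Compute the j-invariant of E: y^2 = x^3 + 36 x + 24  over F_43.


Delta = -16(4 a^3 + 27 b^2) mod 43 = 31
-1728 * (4 a)^3 = -1728 * (4*36)^3 mod 43 = 4
j = 4 * 31^(-1) mod 43 = 14

j = 14 (mod 43)


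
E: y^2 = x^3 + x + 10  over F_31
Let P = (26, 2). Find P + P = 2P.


Doubling: s = (3 x1^2 + a) / (2 y1)
s = (3*26^2 + 1) / (2*2) mod 31 = 19
x3 = s^2 - 2 x1 mod 31 = 19^2 - 2*26 = 30
y3 = s (x1 - x3) - y1 mod 31 = 19 * (26 - 30) - 2 = 15

2P = (30, 15)


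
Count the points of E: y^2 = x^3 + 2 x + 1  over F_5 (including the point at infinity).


For each x in F_5, count y with y^2 = x^3 + 2 x + 1 mod 5:
  x = 0: RHS = 1, y in [1, 4]  -> 2 point(s)
  x = 1: RHS = 4, y in [2, 3]  -> 2 point(s)
  x = 3: RHS = 4, y in [2, 3]  -> 2 point(s)
Affine points: 6. Add the point at infinity: total = 7.

#E(F_5) = 7


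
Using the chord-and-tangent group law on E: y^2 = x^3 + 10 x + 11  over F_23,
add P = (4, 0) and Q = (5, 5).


P != Q, so use the chord formula.
s = (y2 - y1) / (x2 - x1) = (5) / (1) mod 23 = 5
x3 = s^2 - x1 - x2 mod 23 = 5^2 - 4 - 5 = 16
y3 = s (x1 - x3) - y1 mod 23 = 5 * (4 - 16) - 0 = 9

P + Q = (16, 9)


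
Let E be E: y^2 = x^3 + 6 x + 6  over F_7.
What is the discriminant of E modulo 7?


4 a^3 + 27 b^2 = 4*6^3 + 27*6^2 = 864 + 972 = 1836
Delta = -16 * (1836) = -29376
Delta mod 7 = 3

Delta = 3 (mod 7)


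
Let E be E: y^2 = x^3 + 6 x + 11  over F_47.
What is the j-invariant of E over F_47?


Delta = -16(4 a^3 + 27 b^2) mod 47 = 33
-1728 * (4 a)^3 = -1728 * (4*6)^3 mod 47 = 19
j = 19 * 33^(-1) mod 47 = 2

j = 2 (mod 47)


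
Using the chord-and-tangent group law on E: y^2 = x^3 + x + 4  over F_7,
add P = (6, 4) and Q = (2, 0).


P != Q, so use the chord formula.
s = (y2 - y1) / (x2 - x1) = (3) / (3) mod 7 = 1
x3 = s^2 - x1 - x2 mod 7 = 1^2 - 6 - 2 = 0
y3 = s (x1 - x3) - y1 mod 7 = 1 * (6 - 0) - 4 = 2

P + Q = (0, 2)


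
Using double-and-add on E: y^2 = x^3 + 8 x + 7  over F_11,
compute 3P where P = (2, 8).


k = 3 = 11_2 (binary, LSB first: 11)
Double-and-add from P = (2, 8):
  bit 0 = 1: acc = O + (2, 8) = (2, 8)
  bit 1 = 1: acc = (2, 8) + (1, 7) = (9, 7)

3P = (9, 7)


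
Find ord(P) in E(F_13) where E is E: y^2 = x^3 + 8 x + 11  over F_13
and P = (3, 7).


Compute successive multiples of P until we hit O:
  1P = (3, 7)
  2P = (10, 8)
  3P = (4, 4)
  4P = (2, 3)
  5P = (11, 0)
  6P = (2, 10)
  7P = (4, 9)
  8P = (10, 5)
  ... (continuing to 10P)
  10P = O

ord(P) = 10


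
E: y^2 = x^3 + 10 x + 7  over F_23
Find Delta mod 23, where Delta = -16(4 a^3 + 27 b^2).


4 a^3 + 27 b^2 = 4*10^3 + 27*7^2 = 4000 + 1323 = 5323
Delta = -16 * (5323) = -85168
Delta mod 23 = 1

Delta = 1 (mod 23)


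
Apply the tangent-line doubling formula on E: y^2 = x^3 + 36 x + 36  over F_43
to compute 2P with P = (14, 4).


Doubling: s = (3 x1^2 + a) / (2 y1)
s = (3*14^2 + 36) / (2*4) mod 43 = 35
x3 = s^2 - 2 x1 mod 43 = 35^2 - 2*14 = 36
y3 = s (x1 - x3) - y1 mod 43 = 35 * (14 - 36) - 4 = 0

2P = (36, 0)


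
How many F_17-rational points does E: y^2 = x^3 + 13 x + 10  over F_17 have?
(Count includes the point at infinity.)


For each x in F_17, count y with y^2 = x^3 + 13 x + 10 mod 17:
  x = 3: RHS = 8, y in [5, 12]  -> 2 point(s)
  x = 5: RHS = 13, y in [8, 9]  -> 2 point(s)
  x = 6: RHS = 15, y in [7, 10]  -> 2 point(s)
  x = 7: RHS = 2, y in [6, 11]  -> 2 point(s)
  x = 10: RHS = 1, y in [1, 16]  -> 2 point(s)
  x = 13: RHS = 13, y in [8, 9]  -> 2 point(s)
  x = 16: RHS = 13, y in [8, 9]  -> 2 point(s)
Affine points: 14. Add the point at infinity: total = 15.

#E(F_17) = 15


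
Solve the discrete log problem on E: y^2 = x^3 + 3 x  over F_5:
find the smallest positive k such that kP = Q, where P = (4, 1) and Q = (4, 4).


Enumerate multiples of P until we hit Q = (4, 4):
  1P = (4, 1)
  2P = (1, 3)
  3P = (1, 2)
  4P = (4, 4)
Match found at i = 4.

k = 4


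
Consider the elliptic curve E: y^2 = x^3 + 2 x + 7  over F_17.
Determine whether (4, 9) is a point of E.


Check whether y^2 = x^3 + 2 x + 7 (mod 17) for (x, y) = (4, 9).
LHS: y^2 = 9^2 mod 17 = 13
RHS: x^3 + 2 x + 7 = 4^3 + 2*4 + 7 mod 17 = 11
LHS != RHS

No, not on the curve


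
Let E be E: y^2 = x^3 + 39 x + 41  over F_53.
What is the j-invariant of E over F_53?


Delta = -16(4 a^3 + 27 b^2) mod 53 = 41
-1728 * (4 a)^3 = -1728 * (4*39)^3 mod 53 = 16
j = 16 * 41^(-1) mod 53 = 34

j = 34 (mod 53)


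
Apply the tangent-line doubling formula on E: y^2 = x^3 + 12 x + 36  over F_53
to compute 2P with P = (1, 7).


Doubling: s = (3 x1^2 + a) / (2 y1)
s = (3*1^2 + 12) / (2*7) mod 53 = 20
x3 = s^2 - 2 x1 mod 53 = 20^2 - 2*1 = 27
y3 = s (x1 - x3) - y1 mod 53 = 20 * (1 - 27) - 7 = 3

2P = (27, 3)


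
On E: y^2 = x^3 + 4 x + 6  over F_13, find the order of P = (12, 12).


Compute successive multiples of P until we hit O:
  1P = (12, 12)
  2P = (11, 4)
  3P = (2, 3)
  4P = (8, 2)
  5P = (9, 2)
  6P = (6, 8)
  7P = (7, 0)
  8P = (6, 5)
  ... (continuing to 14P)
  14P = O

ord(P) = 14


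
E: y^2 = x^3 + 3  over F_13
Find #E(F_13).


For each x in F_13, count y with y^2 = x^3 + 0 x + 3 mod 13:
  x = 0: RHS = 3, y in [4, 9]  -> 2 point(s)
  x = 1: RHS = 4, y in [2, 11]  -> 2 point(s)
  x = 3: RHS = 4, y in [2, 11]  -> 2 point(s)
  x = 9: RHS = 4, y in [2, 11]  -> 2 point(s)
Affine points: 8. Add the point at infinity: total = 9.

#E(F_13) = 9


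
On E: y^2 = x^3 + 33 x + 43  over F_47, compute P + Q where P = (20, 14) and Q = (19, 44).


P != Q, so use the chord formula.
s = (y2 - y1) / (x2 - x1) = (30) / (46) mod 47 = 17
x3 = s^2 - x1 - x2 mod 47 = 17^2 - 20 - 19 = 15
y3 = s (x1 - x3) - y1 mod 47 = 17 * (20 - 15) - 14 = 24

P + Q = (15, 24)


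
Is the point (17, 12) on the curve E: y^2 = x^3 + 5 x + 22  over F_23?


Check whether y^2 = x^3 + 5 x + 22 (mod 23) for (x, y) = (17, 12).
LHS: y^2 = 12^2 mod 23 = 6
RHS: x^3 + 5 x + 22 = 17^3 + 5*17 + 22 mod 23 = 6
LHS = RHS

Yes, on the curve


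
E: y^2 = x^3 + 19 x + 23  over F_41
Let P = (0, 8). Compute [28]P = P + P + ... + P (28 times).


k = 28 = 11100_2 (binary, LSB first: 00111)
Double-and-add from P = (0, 8):
  bit 0 = 0: acc unchanged = O
  bit 1 = 0: acc unchanged = O
  bit 2 = 1: acc = O + (14, 9) = (14, 9)
  bit 3 = 1: acc = (14, 9) + (38, 29) = (25, 16)
  bit 4 = 1: acc = (25, 16) + (39, 31) = (34, 30)

28P = (34, 30)


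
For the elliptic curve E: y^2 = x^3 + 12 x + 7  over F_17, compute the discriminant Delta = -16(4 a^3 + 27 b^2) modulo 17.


4 a^3 + 27 b^2 = 4*12^3 + 27*7^2 = 6912 + 1323 = 8235
Delta = -16 * (8235) = -131760
Delta mod 17 = 7

Delta = 7 (mod 17)


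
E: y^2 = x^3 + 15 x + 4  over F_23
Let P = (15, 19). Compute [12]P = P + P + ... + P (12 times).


k = 12 = 1100_2 (binary, LSB first: 0011)
Double-and-add from P = (15, 19):
  bit 0 = 0: acc unchanged = O
  bit 1 = 0: acc unchanged = O
  bit 2 = 1: acc = O + (0, 21) = (0, 21)
  bit 3 = 1: acc = (0, 21) + (4, 17) = (20, 22)

12P = (20, 22)


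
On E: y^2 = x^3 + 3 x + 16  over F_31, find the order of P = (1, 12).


Compute successive multiples of P until we hit O:
  1P = (1, 12)
  2P = (0, 27)
  3P = (7, 16)
  4P = (20, 27)
  5P = (29, 23)
  6P = (11, 4)
  7P = (6, 23)
  8P = (9, 20)
  ... (continuing to 36P)
  36P = O

ord(P) = 36


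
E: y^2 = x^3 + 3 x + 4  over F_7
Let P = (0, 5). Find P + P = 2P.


Doubling: s = (3 x1^2 + a) / (2 y1)
s = (3*0^2 + 3) / (2*5) mod 7 = 1
x3 = s^2 - 2 x1 mod 7 = 1^2 - 2*0 = 1
y3 = s (x1 - x3) - y1 mod 7 = 1 * (0 - 1) - 5 = 1

2P = (1, 1)


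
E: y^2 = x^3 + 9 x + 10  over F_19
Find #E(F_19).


For each x in F_19, count y with y^2 = x^3 + 9 x + 10 mod 19:
  x = 1: RHS = 1, y in [1, 18]  -> 2 point(s)
  x = 2: RHS = 17, y in [6, 13]  -> 2 point(s)
  x = 3: RHS = 7, y in [8, 11]  -> 2 point(s)
  x = 5: RHS = 9, y in [3, 16]  -> 2 point(s)
  x = 7: RHS = 17, y in [6, 13]  -> 2 point(s)
  x = 8: RHS = 5, y in [9, 10]  -> 2 point(s)
  x = 10: RHS = 17, y in [6, 13]  -> 2 point(s)
  x = 13: RHS = 6, y in [5, 14]  -> 2 point(s)
  x = 14: RHS = 11, y in [7, 12]  -> 2 point(s)
  x = 15: RHS = 5, y in [9, 10]  -> 2 point(s)
  x = 18: RHS = 0, y in [0]  -> 1 point(s)
Affine points: 21. Add the point at infinity: total = 22.

#E(F_19) = 22


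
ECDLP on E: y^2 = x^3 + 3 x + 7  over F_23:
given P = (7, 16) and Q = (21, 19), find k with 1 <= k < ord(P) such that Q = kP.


Enumerate multiples of P until we hit Q = (21, 19):
  1P = (7, 16)
  2P = (21, 19)
Match found at i = 2.

k = 2


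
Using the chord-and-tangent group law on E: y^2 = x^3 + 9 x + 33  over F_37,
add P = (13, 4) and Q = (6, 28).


P != Q, so use the chord formula.
s = (y2 - y1) / (x2 - x1) = (24) / (30) mod 37 = 23
x3 = s^2 - x1 - x2 mod 37 = 23^2 - 13 - 6 = 29
y3 = s (x1 - x3) - y1 mod 37 = 23 * (13 - 29) - 4 = 35

P + Q = (29, 35)


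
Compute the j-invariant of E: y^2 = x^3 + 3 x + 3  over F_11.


Delta = -16(4 a^3 + 27 b^2) mod 11 = 5
-1728 * (4 a)^3 = -1728 * (4*3)^3 mod 11 = 10
j = 10 * 5^(-1) mod 11 = 2

j = 2 (mod 11)


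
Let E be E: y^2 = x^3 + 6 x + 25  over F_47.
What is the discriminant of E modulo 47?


4 a^3 + 27 b^2 = 4*6^3 + 27*25^2 = 864 + 16875 = 17739
Delta = -16 * (17739) = -283824
Delta mod 47 = 9

Delta = 9 (mod 47)


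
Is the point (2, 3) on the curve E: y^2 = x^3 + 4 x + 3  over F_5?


Check whether y^2 = x^3 + 4 x + 3 (mod 5) for (x, y) = (2, 3).
LHS: y^2 = 3^2 mod 5 = 4
RHS: x^3 + 4 x + 3 = 2^3 + 4*2 + 3 mod 5 = 4
LHS = RHS

Yes, on the curve


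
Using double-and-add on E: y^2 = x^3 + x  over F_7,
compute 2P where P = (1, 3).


k = 2 = 10_2 (binary, LSB first: 01)
Double-and-add from P = (1, 3):
  bit 0 = 0: acc unchanged = O
  bit 1 = 1: acc = O + (0, 0) = (0, 0)

2P = (0, 0)


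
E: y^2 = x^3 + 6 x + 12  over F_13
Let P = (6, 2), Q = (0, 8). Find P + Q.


P != Q, so use the chord formula.
s = (y2 - y1) / (x2 - x1) = (6) / (7) mod 13 = 12
x3 = s^2 - x1 - x2 mod 13 = 12^2 - 6 - 0 = 8
y3 = s (x1 - x3) - y1 mod 13 = 12 * (6 - 8) - 2 = 0

P + Q = (8, 0)


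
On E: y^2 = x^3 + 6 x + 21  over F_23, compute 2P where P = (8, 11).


Doubling: s = (3 x1^2 + a) / (2 y1)
s = (3*8^2 + 6) / (2*11) mod 23 = 9
x3 = s^2 - 2 x1 mod 23 = 9^2 - 2*8 = 19
y3 = s (x1 - x3) - y1 mod 23 = 9 * (8 - 19) - 11 = 5

2P = (19, 5)


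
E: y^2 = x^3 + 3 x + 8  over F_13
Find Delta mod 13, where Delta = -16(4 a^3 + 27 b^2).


4 a^3 + 27 b^2 = 4*3^3 + 27*8^2 = 108 + 1728 = 1836
Delta = -16 * (1836) = -29376
Delta mod 13 = 4

Delta = 4 (mod 13)


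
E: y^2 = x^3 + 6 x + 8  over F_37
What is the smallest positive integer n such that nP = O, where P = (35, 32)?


Compute successive multiples of P until we hit O:
  1P = (35, 32)
  2P = (25, 24)
  3P = (25, 13)
  4P = (35, 5)
  5P = O

ord(P) = 5


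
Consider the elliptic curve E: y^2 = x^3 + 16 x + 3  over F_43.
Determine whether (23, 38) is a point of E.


Check whether y^2 = x^3 + 16 x + 3 (mod 43) for (x, y) = (23, 38).
LHS: y^2 = 38^2 mod 43 = 25
RHS: x^3 + 16 x + 3 = 23^3 + 16*23 + 3 mod 43 = 25
LHS = RHS

Yes, on the curve


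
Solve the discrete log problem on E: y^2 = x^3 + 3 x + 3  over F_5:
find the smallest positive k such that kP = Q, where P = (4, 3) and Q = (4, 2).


Enumerate multiples of P until we hit Q = (4, 2):
  1P = (4, 3)
  2P = (3, 3)
  3P = (3, 2)
  4P = (4, 2)
Match found at i = 4.

k = 4


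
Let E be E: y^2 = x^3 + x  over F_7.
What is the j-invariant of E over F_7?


Delta = -16(4 a^3 + 27 b^2) mod 7 = 6
-1728 * (4 a)^3 = -1728 * (4*1)^3 mod 7 = 1
j = 1 * 6^(-1) mod 7 = 6

j = 6 (mod 7)


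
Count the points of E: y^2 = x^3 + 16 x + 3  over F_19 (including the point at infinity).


For each x in F_19, count y with y^2 = x^3 + 16 x + 3 mod 19:
  x = 1: RHS = 1, y in [1, 18]  -> 2 point(s)
  x = 2: RHS = 5, y in [9, 10]  -> 2 point(s)
  x = 4: RHS = 17, y in [6, 13]  -> 2 point(s)
  x = 6: RHS = 11, y in [7, 12]  -> 2 point(s)
  x = 8: RHS = 16, y in [4, 15]  -> 2 point(s)
  x = 10: RHS = 4, y in [2, 17]  -> 2 point(s)
  x = 11: RHS = 9, y in [3, 16]  -> 2 point(s)
  x = 12: RHS = 4, y in [2, 17]  -> 2 point(s)
  x = 14: RHS = 7, y in [8, 11]  -> 2 point(s)
  x = 16: RHS = 4, y in [2, 17]  -> 2 point(s)
  x = 17: RHS = 1, y in [1, 18]  -> 2 point(s)
  x = 18: RHS = 5, y in [9, 10]  -> 2 point(s)
Affine points: 24. Add the point at infinity: total = 25.

#E(F_19) = 25


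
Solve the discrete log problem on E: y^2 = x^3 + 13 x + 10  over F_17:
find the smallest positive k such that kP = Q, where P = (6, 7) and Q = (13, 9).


Enumerate multiples of P until we hit Q = (13, 9):
  1P = (6, 7)
  2P = (13, 9)
Match found at i = 2.

k = 2


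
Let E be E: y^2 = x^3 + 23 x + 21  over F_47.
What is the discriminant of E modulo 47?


4 a^3 + 27 b^2 = 4*23^3 + 27*21^2 = 48668 + 11907 = 60575
Delta = -16 * (60575) = -969200
Delta mod 47 = 34

Delta = 34 (mod 47)


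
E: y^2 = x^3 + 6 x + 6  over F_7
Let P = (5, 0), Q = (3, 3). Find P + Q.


P != Q, so use the chord formula.
s = (y2 - y1) / (x2 - x1) = (3) / (5) mod 7 = 2
x3 = s^2 - x1 - x2 mod 7 = 2^2 - 5 - 3 = 3
y3 = s (x1 - x3) - y1 mod 7 = 2 * (5 - 3) - 0 = 4

P + Q = (3, 4)


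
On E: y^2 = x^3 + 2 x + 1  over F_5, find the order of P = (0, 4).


Compute successive multiples of P until we hit O:
  1P = (0, 4)
  2P = (1, 2)
  3P = (3, 2)
  4P = (3, 3)
  5P = (1, 3)
  6P = (0, 1)
  7P = O

ord(P) = 7


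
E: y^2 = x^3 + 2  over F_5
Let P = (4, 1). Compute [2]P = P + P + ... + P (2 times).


k = 2 = 10_2 (binary, LSB first: 01)
Double-and-add from P = (4, 1):
  bit 0 = 0: acc unchanged = O
  bit 1 = 1: acc = O + (3, 3) = (3, 3)

2P = (3, 3)


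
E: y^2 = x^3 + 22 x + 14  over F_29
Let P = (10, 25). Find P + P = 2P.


Doubling: s = (3 x1^2 + a) / (2 y1)
s = (3*10^2 + 22) / (2*25) mod 29 = 25
x3 = s^2 - 2 x1 mod 29 = 25^2 - 2*10 = 25
y3 = s (x1 - x3) - y1 mod 29 = 25 * (10 - 25) - 25 = 6

2P = (25, 6)


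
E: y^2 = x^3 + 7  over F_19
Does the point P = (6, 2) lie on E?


Check whether y^2 = x^3 + 0 x + 7 (mod 19) for (x, y) = (6, 2).
LHS: y^2 = 2^2 mod 19 = 4
RHS: x^3 + 0 x + 7 = 6^3 + 0*6 + 7 mod 19 = 14
LHS != RHS

No, not on the curve


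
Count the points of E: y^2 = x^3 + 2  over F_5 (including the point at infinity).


For each x in F_5, count y with y^2 = x^3 + 0 x + 2 mod 5:
  x = 2: RHS = 0, y in [0]  -> 1 point(s)
  x = 3: RHS = 4, y in [2, 3]  -> 2 point(s)
  x = 4: RHS = 1, y in [1, 4]  -> 2 point(s)
Affine points: 5. Add the point at infinity: total = 6.

#E(F_5) = 6


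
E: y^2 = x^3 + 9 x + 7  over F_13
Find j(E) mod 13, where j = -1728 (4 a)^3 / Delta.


Delta = -16(4 a^3 + 27 b^2) mod 13 = 10
-1728 * (4 a)^3 = -1728 * (4*9)^3 mod 13 = 12
j = 12 * 10^(-1) mod 13 = 9

j = 9 (mod 13)


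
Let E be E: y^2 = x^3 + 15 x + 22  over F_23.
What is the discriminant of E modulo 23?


4 a^3 + 27 b^2 = 4*15^3 + 27*22^2 = 13500 + 13068 = 26568
Delta = -16 * (26568) = -425088
Delta mod 23 = 21

Delta = 21 (mod 23)


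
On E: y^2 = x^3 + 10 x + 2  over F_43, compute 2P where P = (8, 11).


Doubling: s = (3 x1^2 + a) / (2 y1)
s = (3*8^2 + 10) / (2*11) mod 43 = 17
x3 = s^2 - 2 x1 mod 43 = 17^2 - 2*8 = 15
y3 = s (x1 - x3) - y1 mod 43 = 17 * (8 - 15) - 11 = 42

2P = (15, 42)


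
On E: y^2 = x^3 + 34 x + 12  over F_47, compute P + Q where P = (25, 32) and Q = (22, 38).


P != Q, so use the chord formula.
s = (y2 - y1) / (x2 - x1) = (6) / (44) mod 47 = 45
x3 = s^2 - x1 - x2 mod 47 = 45^2 - 25 - 22 = 4
y3 = s (x1 - x3) - y1 mod 47 = 45 * (25 - 4) - 32 = 20

P + Q = (4, 20)


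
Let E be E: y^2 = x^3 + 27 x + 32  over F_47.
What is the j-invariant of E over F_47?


Delta = -16(4 a^3 + 27 b^2) mod 47 = 25
-1728 * (4 a)^3 = -1728 * (4*27)^3 mod 47 = 10
j = 10 * 25^(-1) mod 47 = 38

j = 38 (mod 47)


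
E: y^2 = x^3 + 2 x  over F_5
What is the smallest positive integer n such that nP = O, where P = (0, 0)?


Compute successive multiples of P until we hit O:
  1P = (0, 0)
  2P = O

ord(P) = 2


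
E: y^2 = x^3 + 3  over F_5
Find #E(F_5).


For each x in F_5, count y with y^2 = x^3 + 0 x + 3 mod 5:
  x = 1: RHS = 4, y in [2, 3]  -> 2 point(s)
  x = 2: RHS = 1, y in [1, 4]  -> 2 point(s)
  x = 3: RHS = 0, y in [0]  -> 1 point(s)
Affine points: 5. Add the point at infinity: total = 6.

#E(F_5) = 6


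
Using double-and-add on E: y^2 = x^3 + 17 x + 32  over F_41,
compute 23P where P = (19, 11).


k = 23 = 10111_2 (binary, LSB first: 11101)
Double-and-add from P = (19, 11):
  bit 0 = 1: acc = O + (19, 11) = (19, 11)
  bit 1 = 1: acc = (19, 11) + (2, 19) = (11, 19)
  bit 2 = 1: acc = (11, 19) + (12, 23) = (34, 12)
  bit 3 = 0: acc unchanged = (34, 12)
  bit 4 = 1: acc = (34, 12) + (20, 7) = (7, 24)

23P = (7, 24)


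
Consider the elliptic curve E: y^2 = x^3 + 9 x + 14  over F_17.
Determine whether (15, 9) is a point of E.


Check whether y^2 = x^3 + 9 x + 14 (mod 17) for (x, y) = (15, 9).
LHS: y^2 = 9^2 mod 17 = 13
RHS: x^3 + 9 x + 14 = 15^3 + 9*15 + 14 mod 17 = 5
LHS != RHS

No, not on the curve


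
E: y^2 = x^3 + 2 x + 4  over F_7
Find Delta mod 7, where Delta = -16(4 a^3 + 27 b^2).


4 a^3 + 27 b^2 = 4*2^3 + 27*4^2 = 32 + 432 = 464
Delta = -16 * (464) = -7424
Delta mod 7 = 3

Delta = 3 (mod 7)


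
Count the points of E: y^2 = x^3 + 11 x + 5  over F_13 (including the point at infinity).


For each x in F_13, count y with y^2 = x^3 + 11 x + 5 mod 13:
  x = 1: RHS = 4, y in [2, 11]  -> 2 point(s)
  x = 2: RHS = 9, y in [3, 10]  -> 2 point(s)
  x = 3: RHS = 0, y in [0]  -> 1 point(s)
  x = 4: RHS = 9, y in [3, 10]  -> 2 point(s)
  x = 5: RHS = 3, y in [4, 9]  -> 2 point(s)
  x = 6: RHS = 1, y in [1, 12]  -> 2 point(s)
  x = 7: RHS = 9, y in [3, 10]  -> 2 point(s)
  x = 9: RHS = 1, y in [1, 12]  -> 2 point(s)
  x = 10: RHS = 10, y in [6, 7]  -> 2 point(s)
  x = 11: RHS = 1, y in [1, 12]  -> 2 point(s)
Affine points: 19. Add the point at infinity: total = 20.

#E(F_13) = 20


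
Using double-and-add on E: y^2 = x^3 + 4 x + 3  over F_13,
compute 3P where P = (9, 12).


k = 3 = 11_2 (binary, LSB first: 11)
Double-and-add from P = (9, 12):
  bit 0 = 1: acc = O + (9, 12) = (9, 12)
  bit 1 = 1: acc = (9, 12) + (8, 1) = (0, 9)

3P = (0, 9)


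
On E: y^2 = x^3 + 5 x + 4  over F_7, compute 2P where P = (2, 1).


Doubling: s = (3 x1^2 + a) / (2 y1)
s = (3*2^2 + 5) / (2*1) mod 7 = 5
x3 = s^2 - 2 x1 mod 7 = 5^2 - 2*2 = 0
y3 = s (x1 - x3) - y1 mod 7 = 5 * (2 - 0) - 1 = 2

2P = (0, 2)


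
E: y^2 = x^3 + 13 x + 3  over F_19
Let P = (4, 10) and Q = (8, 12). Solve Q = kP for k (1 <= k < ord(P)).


Enumerate multiples of P until we hit Q = (8, 12):
  1P = (4, 10)
  2P = (8, 12)
Match found at i = 2.

k = 2


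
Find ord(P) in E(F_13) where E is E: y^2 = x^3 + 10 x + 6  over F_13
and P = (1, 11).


Compute successive multiples of P until we hit O:
  1P = (1, 11)
  2P = (11, 2)
  3P = (10, 1)
  4P = (5, 5)
  5P = (6, 3)
  6P = (7, 9)
  7P = (8, 0)
  8P = (7, 4)
  ... (continuing to 14P)
  14P = O

ord(P) = 14


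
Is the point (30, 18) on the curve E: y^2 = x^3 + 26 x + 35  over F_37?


Check whether y^2 = x^3 + 26 x + 35 (mod 37) for (x, y) = (30, 18).
LHS: y^2 = 18^2 mod 37 = 28
RHS: x^3 + 26 x + 35 = 30^3 + 26*30 + 35 mod 37 = 28
LHS = RHS

Yes, on the curve


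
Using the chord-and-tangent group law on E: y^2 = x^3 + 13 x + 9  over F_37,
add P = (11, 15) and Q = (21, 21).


P != Q, so use the chord formula.
s = (y2 - y1) / (x2 - x1) = (6) / (10) mod 37 = 8
x3 = s^2 - x1 - x2 mod 37 = 8^2 - 11 - 21 = 32
y3 = s (x1 - x3) - y1 mod 37 = 8 * (11 - 32) - 15 = 2

P + Q = (32, 2)


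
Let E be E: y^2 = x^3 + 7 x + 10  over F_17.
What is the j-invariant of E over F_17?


Delta = -16(4 a^3 + 27 b^2) mod 17 = 9
-1728 * (4 a)^3 = -1728 * (4*7)^3 mod 17 = 13
j = 13 * 9^(-1) mod 17 = 9

j = 9 (mod 17)


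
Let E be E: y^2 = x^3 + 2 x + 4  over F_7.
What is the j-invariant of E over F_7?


Delta = -16(4 a^3 + 27 b^2) mod 7 = 3
-1728 * (4 a)^3 = -1728 * (4*2)^3 mod 7 = 1
j = 1 * 3^(-1) mod 7 = 5

j = 5 (mod 7)


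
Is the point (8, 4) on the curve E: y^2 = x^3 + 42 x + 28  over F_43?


Check whether y^2 = x^3 + 42 x + 28 (mod 43) for (x, y) = (8, 4).
LHS: y^2 = 4^2 mod 43 = 16
RHS: x^3 + 42 x + 28 = 8^3 + 42*8 + 28 mod 43 = 16
LHS = RHS

Yes, on the curve


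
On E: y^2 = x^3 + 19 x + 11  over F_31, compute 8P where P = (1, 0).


k = 8 = 1000_2 (binary, LSB first: 0001)
Double-and-add from P = (1, 0):
  bit 0 = 0: acc unchanged = O
  bit 1 = 0: acc unchanged = O
  bit 2 = 0: acc unchanged = O
  bit 3 = 1: acc = O + O = O

8P = O


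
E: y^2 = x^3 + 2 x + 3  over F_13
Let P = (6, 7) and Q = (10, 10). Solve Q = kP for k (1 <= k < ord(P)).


Enumerate multiples of P until we hit Q = (10, 10):
  1P = (6, 7)
  2P = (11, 2)
  3P = (10, 10)
Match found at i = 3.

k = 3


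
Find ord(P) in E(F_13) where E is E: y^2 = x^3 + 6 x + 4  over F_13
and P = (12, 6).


Compute successive multiples of P until we hit O:
  1P = (12, 6)
  2P = (5, 9)
  3P = (6, 10)
  4P = (7, 8)
  5P = (3, 6)
  6P = (11, 7)
  7P = (4, 12)
  8P = (0, 11)
  ... (continuing to 17P)
  17P = O

ord(P) = 17


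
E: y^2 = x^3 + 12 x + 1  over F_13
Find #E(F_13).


For each x in F_13, count y with y^2 = x^3 + 12 x + 1 mod 13:
  x = 0: RHS = 1, y in [1, 12]  -> 2 point(s)
  x = 1: RHS = 1, y in [1, 12]  -> 2 point(s)
  x = 3: RHS = 12, y in [5, 8]  -> 2 point(s)
  x = 4: RHS = 9, y in [3, 10]  -> 2 point(s)
  x = 5: RHS = 4, y in [2, 11]  -> 2 point(s)
  x = 6: RHS = 3, y in [4, 9]  -> 2 point(s)
  x = 7: RHS = 12, y in [5, 8]  -> 2 point(s)
  x = 10: RHS = 3, y in [4, 9]  -> 2 point(s)
  x = 12: RHS = 1, y in [1, 12]  -> 2 point(s)
Affine points: 18. Add the point at infinity: total = 19.

#E(F_13) = 19


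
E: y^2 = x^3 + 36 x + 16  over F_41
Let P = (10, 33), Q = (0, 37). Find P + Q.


P != Q, so use the chord formula.
s = (y2 - y1) / (x2 - x1) = (4) / (31) mod 41 = 16
x3 = s^2 - x1 - x2 mod 41 = 16^2 - 10 - 0 = 0
y3 = s (x1 - x3) - y1 mod 41 = 16 * (10 - 0) - 33 = 4

P + Q = (0, 4)


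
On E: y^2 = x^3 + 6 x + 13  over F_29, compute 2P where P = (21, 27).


Doubling: s = (3 x1^2 + a) / (2 y1)
s = (3*21^2 + 6) / (2*27) mod 29 = 23
x3 = s^2 - 2 x1 mod 29 = 23^2 - 2*21 = 23
y3 = s (x1 - x3) - y1 mod 29 = 23 * (21 - 23) - 27 = 14

2P = (23, 14)


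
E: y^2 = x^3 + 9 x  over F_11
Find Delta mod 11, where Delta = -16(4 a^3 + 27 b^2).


4 a^3 + 27 b^2 = 4*9^3 + 27*0^2 = 2916 + 0 = 2916
Delta = -16 * (2916) = -46656
Delta mod 11 = 6

Delta = 6 (mod 11)


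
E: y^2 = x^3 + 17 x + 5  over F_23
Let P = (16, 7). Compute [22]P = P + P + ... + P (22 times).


k = 22 = 10110_2 (binary, LSB first: 01101)
Double-and-add from P = (16, 7):
  bit 0 = 0: acc unchanged = O
  bit 1 = 1: acc = O + (9, 6) = (9, 6)
  bit 2 = 1: acc = (9, 6) + (17, 20) = (13, 10)
  bit 3 = 0: acc unchanged = (13, 10)
  bit 4 = 1: acc = (13, 10) + (5, 13) = (17, 3)

22P = (17, 3)


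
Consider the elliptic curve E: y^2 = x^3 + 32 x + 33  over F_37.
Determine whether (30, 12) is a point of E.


Check whether y^2 = x^3 + 32 x + 33 (mod 37) for (x, y) = (30, 12).
LHS: y^2 = 12^2 mod 37 = 33
RHS: x^3 + 32 x + 33 = 30^3 + 32*30 + 33 mod 37 = 21
LHS != RHS

No, not on the curve


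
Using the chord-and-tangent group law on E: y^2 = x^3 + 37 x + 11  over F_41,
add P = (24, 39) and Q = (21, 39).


P != Q, so use the chord formula.
s = (y2 - y1) / (x2 - x1) = (0) / (38) mod 41 = 0
x3 = s^2 - x1 - x2 mod 41 = 0^2 - 24 - 21 = 37
y3 = s (x1 - x3) - y1 mod 41 = 0 * (24 - 37) - 39 = 2

P + Q = (37, 2)


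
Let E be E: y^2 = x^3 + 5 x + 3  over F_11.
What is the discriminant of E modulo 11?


4 a^3 + 27 b^2 = 4*5^3 + 27*3^2 = 500 + 243 = 743
Delta = -16 * (743) = -11888
Delta mod 11 = 3

Delta = 3 (mod 11)


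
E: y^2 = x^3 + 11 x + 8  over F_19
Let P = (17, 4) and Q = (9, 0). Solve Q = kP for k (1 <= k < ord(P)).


Enumerate multiples of P until we hit Q = (9, 0):
  1P = (17, 4)
  2P = (9, 0)
Match found at i = 2.

k = 2


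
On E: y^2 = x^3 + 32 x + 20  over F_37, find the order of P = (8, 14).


Compute successive multiples of P until we hit O:
  1P = (8, 14)
  2P = (11, 36)
  3P = (6, 13)
  4P = (14, 20)
  5P = (16, 15)
  6P = (24, 21)
  7P = (1, 33)
  8P = (18, 29)
  ... (continuing to 30P)
  30P = O

ord(P) = 30


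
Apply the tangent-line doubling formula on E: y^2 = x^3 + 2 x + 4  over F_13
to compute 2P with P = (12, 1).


Doubling: s = (3 x1^2 + a) / (2 y1)
s = (3*12^2 + 2) / (2*1) mod 13 = 9
x3 = s^2 - 2 x1 mod 13 = 9^2 - 2*12 = 5
y3 = s (x1 - x3) - y1 mod 13 = 9 * (12 - 5) - 1 = 10

2P = (5, 10)


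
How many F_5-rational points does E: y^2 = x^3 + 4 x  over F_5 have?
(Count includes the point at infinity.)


For each x in F_5, count y with y^2 = x^3 + 4 x + 0 mod 5:
  x = 0: RHS = 0, y in [0]  -> 1 point(s)
  x = 1: RHS = 0, y in [0]  -> 1 point(s)
  x = 2: RHS = 1, y in [1, 4]  -> 2 point(s)
  x = 3: RHS = 4, y in [2, 3]  -> 2 point(s)
  x = 4: RHS = 0, y in [0]  -> 1 point(s)
Affine points: 7. Add the point at infinity: total = 8.

#E(F_5) = 8


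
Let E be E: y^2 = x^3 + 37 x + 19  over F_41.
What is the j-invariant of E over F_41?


Delta = -16(4 a^3 + 27 b^2) mod 41 = 8
-1728 * (4 a)^3 = -1728 * (4*37)^3 mod 41 = 17
j = 17 * 8^(-1) mod 41 = 38

j = 38 (mod 41)


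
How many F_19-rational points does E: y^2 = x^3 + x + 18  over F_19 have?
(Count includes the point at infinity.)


For each x in F_19, count y with y^2 = x^3 + 1 x + 18 mod 19:
  x = 1: RHS = 1, y in [1, 18]  -> 2 point(s)
  x = 2: RHS = 9, y in [3, 16]  -> 2 point(s)
  x = 7: RHS = 7, y in [8, 11]  -> 2 point(s)
  x = 8: RHS = 6, y in [5, 14]  -> 2 point(s)
  x = 11: RHS = 11, y in [7, 12]  -> 2 point(s)
  x = 13: RHS = 5, y in [9, 10]  -> 2 point(s)
  x = 15: RHS = 7, y in [8, 11]  -> 2 point(s)
  x = 16: RHS = 7, y in [8, 11]  -> 2 point(s)
  x = 18: RHS = 16, y in [4, 15]  -> 2 point(s)
Affine points: 18. Add the point at infinity: total = 19.

#E(F_19) = 19


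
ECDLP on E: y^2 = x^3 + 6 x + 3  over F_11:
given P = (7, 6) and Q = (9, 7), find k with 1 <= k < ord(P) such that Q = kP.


Enumerate multiples of P until we hit Q = (9, 7):
  1P = (7, 6)
  2P = (9, 7)
Match found at i = 2.

k = 2


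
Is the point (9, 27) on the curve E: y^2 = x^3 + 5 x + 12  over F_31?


Check whether y^2 = x^3 + 5 x + 12 (mod 31) for (x, y) = (9, 27).
LHS: y^2 = 27^2 mod 31 = 16
RHS: x^3 + 5 x + 12 = 9^3 + 5*9 + 12 mod 31 = 11
LHS != RHS

No, not on the curve


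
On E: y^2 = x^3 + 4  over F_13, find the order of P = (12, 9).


Compute successive multiples of P until we hit O:
  1P = (12, 9)
  2P = (6, 5)
  3P = (7, 3)
  4P = (10, 9)
  5P = (4, 4)
  6P = (11, 3)
  7P = (0, 11)
  8P = (5, 5)
  ... (continuing to 21P)
  21P = O

ord(P) = 21
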